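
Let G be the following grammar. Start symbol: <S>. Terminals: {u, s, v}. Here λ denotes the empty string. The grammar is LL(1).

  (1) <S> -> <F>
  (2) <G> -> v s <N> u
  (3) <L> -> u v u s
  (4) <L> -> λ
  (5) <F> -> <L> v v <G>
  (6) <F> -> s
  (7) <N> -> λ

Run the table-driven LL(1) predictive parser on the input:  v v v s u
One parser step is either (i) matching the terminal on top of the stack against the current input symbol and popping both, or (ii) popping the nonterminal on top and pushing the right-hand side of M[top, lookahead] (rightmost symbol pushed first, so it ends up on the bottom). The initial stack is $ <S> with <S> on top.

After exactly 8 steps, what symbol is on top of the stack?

step 1: stack=$ <S>  input=v v v s u $  — expand <S> -> <F>
step 2: stack=$ <F>  input=v v v s u $  — expand <F> -> <L> v v <G>
step 3: stack=$ <G> v v <L>  input=v v v s u $  — expand <L> -> λ
step 4: stack=$ <G> v v  input=v v v s u $  — match v
step 5: stack=$ <G> v  input=v v s u $  — match v
step 6: stack=$ <G>  input=v s u $  — expand <G> -> v s <N> u
step 7: stack=$ u <N> s v  input=v s u $  — match v
step 8: stack=$ u <N> s  input=s u $  — match s
Stack after step 8: $ u <N> (top = <N>).

<N>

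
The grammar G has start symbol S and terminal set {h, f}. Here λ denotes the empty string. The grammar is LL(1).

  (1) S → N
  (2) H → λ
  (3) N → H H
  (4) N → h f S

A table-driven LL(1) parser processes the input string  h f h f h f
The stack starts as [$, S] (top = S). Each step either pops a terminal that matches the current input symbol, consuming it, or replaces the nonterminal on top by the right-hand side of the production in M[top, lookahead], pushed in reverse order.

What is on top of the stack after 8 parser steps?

S

     Stack    Input          Action
  1  $ S      h f h f h f $  expand S → N
  2  $ N      h f h f h f $  expand N → h f S
  3  $ S f h  h f h f h f $  match h
  4  $ S f    f h f h f $    match f
  5  $ S      h f h f $      expand S → N
  6  $ N      h f h f $      expand N → h f S
  7  $ S f h  h f h f $      match h
  8  $ S f    f h f $        match f
Stack after step 8: $ S (top = S).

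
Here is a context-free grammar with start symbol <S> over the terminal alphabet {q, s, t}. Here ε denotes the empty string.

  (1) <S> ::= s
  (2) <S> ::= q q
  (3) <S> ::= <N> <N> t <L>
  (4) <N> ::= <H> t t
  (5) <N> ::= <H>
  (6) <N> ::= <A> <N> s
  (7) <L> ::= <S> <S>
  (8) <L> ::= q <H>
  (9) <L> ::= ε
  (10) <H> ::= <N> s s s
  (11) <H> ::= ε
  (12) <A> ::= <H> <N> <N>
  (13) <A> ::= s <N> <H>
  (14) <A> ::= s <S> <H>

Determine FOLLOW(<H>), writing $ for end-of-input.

FIRST(<S>) = {q, s, t}  (via <N> <N> t <L>)
FIRST(<L>) = {ε, q, s, t}  (via <S> <S>)
FIRST(<N>) = {ε, s, t}  (via <H> t t, <H>, <A> <N> s)
FIRST(<H>) = {ε, s, t}  (via <N> s s s)
FIRST(<A>) = {ε, s, t}  (via <H> <N> <N>)
FOLLOW(<S>) includes $ since <S> is the start symbol.
FOLLOW(<A>): in <N>::=<A> <N> s, <A> is followed by <N> s with FIRST {s, t}. Thus FOLLOW(<A>) = {s, t}.
FOLLOW(<N>): in <S>::=<N> <N> t <L> (occurrence 1), <N> is followed by <N> t <L> with FIRST {s, t}; in <S>::=<N> <N> t <L> (occurrence 2), <N> is followed by t <L> with FIRST {t}; in <N>::=<A> <N> s, <N> is followed by s with FIRST {s}; in <H>::=<N> s s s, <N> is followed by s s s with FIRST {s}; in <A>::=<H> <N> <N> (occurrence 1), <N> is followed by <N> with FIRST {ε, s, t}; in <A>::=<H> <N> <N> (occurrence 1), the suffix after <N> is nullable, so FOLLOW(<N>) ⊇ FOLLOW(<A>) = {s, t}; in <A>::=<H> <N> <N> (occurrence 2), the suffix after <N> is empty, so FOLLOW(<N>) ⊇ FOLLOW(<A>) = {s, t}; in <A>::=s <N> <H>, <N> is followed by <H> with FIRST {ε, s, t}; in <A>::=s <N> <H>, the suffix after <N> is nullable, so FOLLOW(<N>) ⊇ FOLLOW(<A>) = {s, t}. Thus FOLLOW(<N>) = {s, t}.
FOLLOW(<S>): in <L>::=<S> <S> (occurrence 1), <S> is followed by <S> with FIRST {q, s, t}; in <L>::=<S> <S> (occurrence 2), the suffix after <S> is empty, so FOLLOW(<S>) ⊇ FOLLOW(<L>) = {$, q, s, t}; in <A>::=s <S> <H>, <S> is followed by <H> with FIRST {ε, s, t}; in <A>::=s <S> <H>, the suffix after <S> is nullable, so FOLLOW(<S>) ⊇ FOLLOW(<A>) = {s, t}. Thus FOLLOW(<S>) = {$, q, s, t}.
FOLLOW(<L>): in <S>::=<N> <N> t <L>, the suffix after <L> is empty, so FOLLOW(<L>) ⊇ FOLLOW(<S>) = {$, q, s, t}. Thus FOLLOW(<L>) = {$, q, s, t}.
FOLLOW(<H>): in <N>::=<H> t t, <H> is followed by t t with FIRST {t}; in <N>::=<H>, the suffix after <H> is empty, so FOLLOW(<H>) ⊇ FOLLOW(<N>) = {s, t}; in <L>::=q <H>, the suffix after <H> is empty, so FOLLOW(<H>) ⊇ FOLLOW(<L>) = {$, q, s, t}; in <A>::=<H> <N> <N>, <H> is followed by <N> <N> with FIRST {ε, s, t}; in <A>::=<H> <N> <N>, the suffix after <H> is nullable, so FOLLOW(<H>) ⊇ FOLLOW(<A>) = {s, t}; in <A>::=s <N> <H>, the suffix after <H> is empty, so FOLLOW(<H>) ⊇ FOLLOW(<A>) = {s, t}; in <A>::=s <S> <H>, the suffix after <H> is empty, so FOLLOW(<H>) ⊇ FOLLOW(<A>) = {s, t}. Thus FOLLOW(<H>) = {$, q, s, t}.

{$, q, s, t}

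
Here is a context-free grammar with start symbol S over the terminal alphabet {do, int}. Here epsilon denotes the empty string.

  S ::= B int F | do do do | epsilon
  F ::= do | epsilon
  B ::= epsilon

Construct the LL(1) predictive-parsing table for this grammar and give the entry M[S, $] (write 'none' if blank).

FIRST(F): from F::=do we get {do}; from F::=epsilon we get {epsilon}. So FIRST(F) = {epsilon, do}.
FIRST(B): from B::=epsilon we get {epsilon}. So FIRST(B) = {epsilon}.
FIRST(S): from S::=B int F we get {int}; from S::=do do do we get {do}; from S::=epsilon we get {epsilon}. So FIRST(S) = {epsilon, do, int}.
FOLLOW(S) includes $ since S is the start symbol.
FOLLOW(S): S appears on no right-hand side. Thus FOLLOW(S) = {$}.
For S ::= B int F: FIRST(B int F) = {int}, so it goes in M[S, t] for t ∈ {int}.
For S ::= do do do: FIRST(do do do) = {do}, so it goes in M[S, t] for t ∈ {do}.
For S ::= epsilon: FIRST(epsilon) = {epsilon}, so it goes in M[S, t] for t ∈ {}; since epsilon ∈ FIRST, also for every t ∈ FOLLOW(S) = {$}.

S ::= epsilon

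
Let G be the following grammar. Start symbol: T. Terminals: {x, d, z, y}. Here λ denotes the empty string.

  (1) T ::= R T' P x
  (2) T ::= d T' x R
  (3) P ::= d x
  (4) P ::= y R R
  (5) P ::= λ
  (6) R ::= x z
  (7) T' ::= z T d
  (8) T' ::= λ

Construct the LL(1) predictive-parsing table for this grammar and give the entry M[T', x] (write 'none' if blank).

T' ::= λ

FIRST(P) = {λ, d, y}
FIRST(R) = {x}
FIRST(T') = {λ, z}
FIRST(T) = {d, x}  (via R T' P x)
FOLLOW(T) includes $ since T is the start symbol.
FOLLOW(T'): in T::=R T' P x, T' is followed by P x with FIRST {d, x, y}; in T::=d T' x R, T' is followed by x R with FIRST {x}. Thus FOLLOW(T') = {d, x, y}.
For T' ::= z T d: FIRST(z T d) = {z}, so it goes in M[T', t] for t ∈ {z}.
For T' ::= λ: FIRST(λ) = {λ}, so it goes in M[T', t] for t ∈ {}; since λ ∈ FIRST, also for every t ∈ FOLLOW(T') = {d, x, y}.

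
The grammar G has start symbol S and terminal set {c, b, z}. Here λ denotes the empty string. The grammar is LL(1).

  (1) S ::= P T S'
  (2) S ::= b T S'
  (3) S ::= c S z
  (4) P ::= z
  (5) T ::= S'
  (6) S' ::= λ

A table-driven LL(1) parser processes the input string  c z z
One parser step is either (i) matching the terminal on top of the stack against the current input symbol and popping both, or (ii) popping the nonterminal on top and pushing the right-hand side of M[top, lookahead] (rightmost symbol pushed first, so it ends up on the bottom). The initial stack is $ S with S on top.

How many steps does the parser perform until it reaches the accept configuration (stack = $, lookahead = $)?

9

     Stack       Input    Action
  1  $ S         c z z $  expand S ::= c S z
  2  $ z S c     c z z $  match c
  3  $ z S       z z $    expand S ::= P T S'
  4  $ z S' T P  z z $    expand P ::= z
  5  $ z S' T z  z z $    match z
  6  $ z S' T    z $      expand T ::= S'
  7  $ z S' S'   z $      expand S' ::= λ
  8  $ z S'      z $      expand S' ::= λ
  9  $ z         z $      match z
Accept reached after 9 steps.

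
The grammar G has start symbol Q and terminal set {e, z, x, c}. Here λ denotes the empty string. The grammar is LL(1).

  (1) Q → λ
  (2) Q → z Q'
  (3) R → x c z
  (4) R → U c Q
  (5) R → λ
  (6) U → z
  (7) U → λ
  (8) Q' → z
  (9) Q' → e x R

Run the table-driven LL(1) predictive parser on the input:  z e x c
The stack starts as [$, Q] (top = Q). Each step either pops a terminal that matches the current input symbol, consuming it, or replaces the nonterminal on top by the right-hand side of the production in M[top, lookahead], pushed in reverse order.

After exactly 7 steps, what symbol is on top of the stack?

c

     Stack    Input      Action
  1  $ Q      z e x c $  expand Q → z Q'
  2  $ Q' z   z e x c $  match z
  3  $ Q'     e x c $    expand Q' → e x R
  4  $ R x e  e x c $    match e
  5  $ R x    x c $      match x
  6  $ R      c $        expand R → U c Q
  7  $ Q c U  c $        expand U → λ
Stack after step 7: $ Q c (top = c).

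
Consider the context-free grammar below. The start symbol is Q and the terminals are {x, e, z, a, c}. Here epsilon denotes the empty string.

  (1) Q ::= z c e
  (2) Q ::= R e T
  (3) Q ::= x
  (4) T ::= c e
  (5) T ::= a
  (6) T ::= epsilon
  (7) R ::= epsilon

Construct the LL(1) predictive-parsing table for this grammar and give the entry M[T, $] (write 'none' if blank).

FIRST(T) = {epsilon, a, c}
FIRST(R) = {epsilon}
FIRST(Q) = {e, x, z}  (via R e T)
FOLLOW(Q) includes $ since Q is the start symbol.
FOLLOW(Q): Q appears on no right-hand side. Thus FOLLOW(Q) = {$}.
FOLLOW(T): in Q::=R e T, the suffix after T is empty, so FOLLOW(T) ⊇ FOLLOW(Q) = {$}. Thus FOLLOW(T) = {$}.
For T ::= c e: FIRST(c e) = {c}, so it goes in M[T, t] for t ∈ {c}.
For T ::= a: FIRST(a) = {a}, so it goes in M[T, t] for t ∈ {a}.
For T ::= epsilon: FIRST(epsilon) = {epsilon}, so it goes in M[T, t] for t ∈ {}; since epsilon ∈ FIRST, also for every t ∈ FOLLOW(T) = {$}.

T ::= epsilon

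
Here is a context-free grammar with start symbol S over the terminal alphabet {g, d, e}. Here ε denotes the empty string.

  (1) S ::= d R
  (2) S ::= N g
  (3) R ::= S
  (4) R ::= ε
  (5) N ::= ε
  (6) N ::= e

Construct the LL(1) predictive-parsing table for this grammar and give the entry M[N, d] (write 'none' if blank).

none

FIRST(N): from N::=ε we get {ε}; from N::=e we get {e}. So FIRST(N) = {ε, e}.
FIRST(S): from S::=d R we get {d}; from S::=N g we get {e, g}. So FIRST(S) = {d, e, g}.
FIRST(R): from R::=S we get {d, e, g}; from R::=ε we get {ε}. So FIRST(R) = {ε, d, e, g}.
FOLLOW(S) includes $ since S is the start symbol.
FOLLOW(N): in S::=N g, N is followed by g with FIRST {g}. Thus FOLLOW(N) = {g}.
For N ::= ε: FIRST(ε) = {ε}, so it goes in M[N, t] for t ∈ {}; since ε ∈ FIRST, also for every t ∈ FOLLOW(N) = {g}.
For N ::= e: FIRST(e) = {e}, so it goes in M[N, t] for t ∈ {e}.
None of these place a production in M[N, d].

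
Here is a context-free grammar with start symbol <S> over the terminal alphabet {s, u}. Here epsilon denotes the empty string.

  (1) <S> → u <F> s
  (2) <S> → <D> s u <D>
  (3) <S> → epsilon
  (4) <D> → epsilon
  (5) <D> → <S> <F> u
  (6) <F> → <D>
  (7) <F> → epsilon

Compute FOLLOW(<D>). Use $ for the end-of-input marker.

{$, s, u}

FIRST(<S>): from <S>→u <F> s we get {u}; from <S>→<D> s u <D> we get {s, u}; from <S>→epsilon we get {epsilon}. So FIRST(<S>) = {epsilon, s, u}.
FIRST(<D>): from <D>→epsilon we get {epsilon}; from <D>→<S> <F> u we get {s, u}. So FIRST(<D>) = {epsilon, s, u}.
FIRST(<F>): from <F>→<D> we get {epsilon, s, u}; from <F>→epsilon we get {epsilon}. So FIRST(<F>) = {epsilon, s, u}.
FOLLOW(<S>) includes $ since <S> is the start symbol.
FOLLOW(<S>): in <D>→<S> <F> u, <S> is followed by <F> u with FIRST {s, u}. Thus FOLLOW(<S>) = {$, s, u}.
FOLLOW(<F>): in <S>→u <F> s, <F> is followed by s with FIRST {s}; in <D>→<S> <F> u, <F> is followed by u with FIRST {u}. Thus FOLLOW(<F>) = {s, u}.
FOLLOW(<D>): in <S>→<D> s u <D> (occurrence 1), <D> is followed by s u <D> with FIRST {s}; in <S>→<D> s u <D> (occurrence 2), the suffix after <D> is empty, so FOLLOW(<D>) ⊇ FOLLOW(<S>) = {$, s, u}; in <F>→<D>, the suffix after <D> is empty, so FOLLOW(<D>) ⊇ FOLLOW(<F>) = {s, u}. Thus FOLLOW(<D>) = {$, s, u}.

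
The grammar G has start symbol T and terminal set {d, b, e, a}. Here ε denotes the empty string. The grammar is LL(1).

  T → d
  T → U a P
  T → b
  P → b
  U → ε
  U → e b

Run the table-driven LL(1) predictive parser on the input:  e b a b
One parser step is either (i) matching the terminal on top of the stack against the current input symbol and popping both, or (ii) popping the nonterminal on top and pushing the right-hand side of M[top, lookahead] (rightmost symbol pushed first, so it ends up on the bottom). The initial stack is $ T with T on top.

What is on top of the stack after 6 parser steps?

b

step 1: stack=$ T  input=e b a b $  — expand T → U a P
step 2: stack=$ P a U  input=e b a b $  — expand U → e b
step 3: stack=$ P a b e  input=e b a b $  — match e
step 4: stack=$ P a b  input=b a b $  — match b
step 5: stack=$ P a  input=a b $  — match a
step 6: stack=$ P  input=b $  — expand P → b
Stack after step 6: $ b (top = b).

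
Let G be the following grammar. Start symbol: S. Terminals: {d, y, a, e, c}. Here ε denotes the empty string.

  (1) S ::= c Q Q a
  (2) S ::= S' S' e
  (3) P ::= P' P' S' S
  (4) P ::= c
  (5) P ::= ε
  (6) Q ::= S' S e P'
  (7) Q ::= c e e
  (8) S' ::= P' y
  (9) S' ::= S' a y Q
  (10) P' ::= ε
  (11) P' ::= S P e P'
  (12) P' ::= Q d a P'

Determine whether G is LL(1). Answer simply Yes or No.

No

FIRST(S) = {c, y}
FIRST(P) = {ε, c, y}
FIRST(Q) = {c, y}
FIRST(S') = {c, y}
FIRST(P') = {ε, c, y}
FOLLOW(S) = {$, c, e, y}
FOLLOW(P) = {e}
FOLLOW(Q) = {a, c, d, e, y}
FOLLOW(S') = {a, c, e, y}
FOLLOW(P') = {a, c, d, e, y}
Cell M[P, c] receives both P ::= P' P' S' S and P ::= c — the grammar is not LL(1).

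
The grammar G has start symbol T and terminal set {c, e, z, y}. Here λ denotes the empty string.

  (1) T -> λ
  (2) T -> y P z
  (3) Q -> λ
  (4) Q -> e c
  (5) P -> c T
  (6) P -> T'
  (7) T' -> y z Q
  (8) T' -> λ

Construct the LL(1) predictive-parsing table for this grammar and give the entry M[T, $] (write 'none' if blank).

FIRST(T): from T->λ we get {λ}; from T->y P z we get {y}. So FIRST(T) = {λ, y}.
FIRST(Q): from Q->λ we get {λ}; from Q->e c we get {e}. So FIRST(Q) = {λ, e}.
FIRST(T'): from T'->y z Q we get {y}; from T'->λ we get {λ}. So FIRST(T') = {λ, y}.
FIRST(P): from P->c T we get {c}; from P->T' we get {λ, y}. So FIRST(P) = {λ, c, y}.
FOLLOW(T) includes $ since T is the start symbol.
FOLLOW(P): in T->y P z, P is followed by z with FIRST {z}. Thus FOLLOW(P) = {z}.
FOLLOW(T): in P->c T, the suffix after T is empty, so FOLLOW(T) ⊇ FOLLOW(P) = {z}. Thus FOLLOW(T) = {$, z}.
For T -> λ: FIRST(λ) = {λ}, so it goes in M[T, t] for t ∈ {}; since λ ∈ FIRST, also for every t ∈ FOLLOW(T) = {$, z}.
For T -> y P z: FIRST(y P z) = {y}, so it goes in M[T, t] for t ∈ {y}.

T -> λ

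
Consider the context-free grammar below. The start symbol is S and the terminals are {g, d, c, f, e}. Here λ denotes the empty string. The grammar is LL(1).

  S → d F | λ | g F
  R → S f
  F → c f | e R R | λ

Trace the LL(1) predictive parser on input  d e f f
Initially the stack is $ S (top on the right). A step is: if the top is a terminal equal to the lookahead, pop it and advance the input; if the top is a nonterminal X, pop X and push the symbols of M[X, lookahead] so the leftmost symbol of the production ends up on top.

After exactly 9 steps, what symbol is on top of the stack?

f

     Stack    Input      Action
  1  $ S      d e f f $  expand S → d F
  2  $ F d    d e f f $  match d
  3  $ F      e f f $    expand F → e R R
  4  $ R R e  e f f $    match e
  5  $ R R    f f $      expand R → S f
  6  $ R f S  f f $      expand S → λ
  7  $ R f    f f $      match f
  8  $ R      f $        expand R → S f
  9  $ f S    f $        expand S → λ
Stack after step 9: $ f (top = f).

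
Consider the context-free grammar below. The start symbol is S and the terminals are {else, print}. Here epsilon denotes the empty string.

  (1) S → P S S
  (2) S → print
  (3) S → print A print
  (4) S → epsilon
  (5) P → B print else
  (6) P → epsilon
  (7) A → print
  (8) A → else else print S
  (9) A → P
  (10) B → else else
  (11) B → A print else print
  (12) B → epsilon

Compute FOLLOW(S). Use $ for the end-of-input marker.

FIRST(S): from S→P S S we get {epsilon, else, print}; from S→print we get {print}; from S→print A print we get {print}; from S→epsilon we get {epsilon}. So FIRST(S) = {epsilon, else, print}.
FIRST(P): from P→B print else we get {else, print}; from P→epsilon we get {epsilon}. So FIRST(P) = {epsilon, else, print}.
FIRST(A): from A→print we get {print}; from A→else else print S we get {else}; from A→P we get {epsilon, else, print}. So FIRST(A) = {epsilon, else, print}.
FIRST(B): from B→else else we get {else}; from B→A print else print we get {else, print}; from B→epsilon we get {epsilon}. So FIRST(B) = {epsilon, else, print}.
FOLLOW(S) includes $ since S is the start symbol.
FOLLOW(A): in S→print A print, A is followed by print with FIRST {print}; in B→A print else print, A is followed by print else print with FIRST {print}. Thus FOLLOW(A) = {print}.
FOLLOW(S): in S→P S S (occurrence 1), S is followed by S with FIRST {epsilon, else, print}; in S→P S S (occurrence 1), the suffix after S is nullable (adds nothing new); in S→P S S (occurrence 2), the suffix after S is empty (adds nothing new); in A→else else print S, the suffix after S is empty, so FOLLOW(S) ⊇ FOLLOW(A) = {print}. Thus FOLLOW(S) = {$, else, print}.
FOLLOW(P): in S→P S S, P is followed by S S with FIRST {epsilon, else, print}; in S→P S S, the suffix after P is nullable, so FOLLOW(P) ⊇ FOLLOW(S) = {$, else, print}; in A→P, the suffix after P is empty, so FOLLOW(P) ⊇ FOLLOW(A) = {print}. Thus FOLLOW(P) = {$, else, print}.
FOLLOW(B): in P→B print else, B is followed by print else with FIRST {print}. Thus FOLLOW(B) = {print}.

{$, else, print}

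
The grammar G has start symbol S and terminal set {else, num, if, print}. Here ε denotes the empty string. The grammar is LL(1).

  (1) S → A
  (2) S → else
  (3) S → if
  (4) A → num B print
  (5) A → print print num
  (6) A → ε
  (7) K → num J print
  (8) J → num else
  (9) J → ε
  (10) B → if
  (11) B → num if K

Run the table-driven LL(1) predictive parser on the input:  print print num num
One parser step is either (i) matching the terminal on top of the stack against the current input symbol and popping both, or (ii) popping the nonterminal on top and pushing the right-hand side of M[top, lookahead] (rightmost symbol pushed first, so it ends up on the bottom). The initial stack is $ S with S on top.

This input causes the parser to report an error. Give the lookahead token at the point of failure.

num

     Stack              Input                  Action
  1  $ S                print print num num $  expand S → A
  2  $ A                print print num num $  expand A → print print num
  3  $ num print print  print print num num $  match print
  4  $ num print        print num num $        match print
  5  $ num              num num $              match num
  6  $                  num $                  error: stack empty but input remains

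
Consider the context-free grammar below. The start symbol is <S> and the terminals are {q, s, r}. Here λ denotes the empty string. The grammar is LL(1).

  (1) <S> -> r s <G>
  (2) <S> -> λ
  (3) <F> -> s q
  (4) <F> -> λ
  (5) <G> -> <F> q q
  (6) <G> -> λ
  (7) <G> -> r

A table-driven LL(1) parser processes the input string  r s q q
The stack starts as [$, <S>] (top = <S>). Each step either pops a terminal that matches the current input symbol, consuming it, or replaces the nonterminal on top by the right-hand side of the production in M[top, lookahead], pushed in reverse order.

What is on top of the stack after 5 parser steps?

     Stack      Input      Action
  1  $ <S>      r s q q $  expand <S> -> r s <G>
  2  $ <G> s r  r s q q $  match r
  3  $ <G> s    s q q $    match s
  4  $ <G>      q q $      expand <G> -> <F> q q
  5  $ q q <F>  q q $      expand <F> -> λ
Stack after step 5: $ q q (top = q).

q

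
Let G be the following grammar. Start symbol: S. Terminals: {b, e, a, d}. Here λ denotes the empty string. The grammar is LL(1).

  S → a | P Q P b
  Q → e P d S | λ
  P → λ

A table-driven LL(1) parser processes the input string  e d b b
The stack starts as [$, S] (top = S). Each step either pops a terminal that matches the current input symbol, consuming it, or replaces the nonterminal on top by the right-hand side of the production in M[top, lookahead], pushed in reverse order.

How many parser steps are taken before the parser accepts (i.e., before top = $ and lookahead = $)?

13

      Stack          Input      Action
   1  $ S            e d b b $  expand S → P Q P b
   2  $ b P Q P      e d b b $  expand P → λ
   3  $ b P Q        e d b b $  expand Q → e P d S
   4  $ b P S d P e  e d b b $  match e
   5  $ b P S d P    d b b $    expand P → λ
   6  $ b P S d      d b b $    match d
   7  $ b P S        b b $      expand S → P Q P b
   8  $ b P b P Q P  b b $      expand P → λ
   9  $ b P b P Q    b b $      expand Q → λ
  10  $ b P b P      b b $      expand P → λ
  11  $ b P b        b b $      match b
  12  $ b P          b $        expand P → λ
  13  $ b            b $        match b
Accept reached after 13 steps.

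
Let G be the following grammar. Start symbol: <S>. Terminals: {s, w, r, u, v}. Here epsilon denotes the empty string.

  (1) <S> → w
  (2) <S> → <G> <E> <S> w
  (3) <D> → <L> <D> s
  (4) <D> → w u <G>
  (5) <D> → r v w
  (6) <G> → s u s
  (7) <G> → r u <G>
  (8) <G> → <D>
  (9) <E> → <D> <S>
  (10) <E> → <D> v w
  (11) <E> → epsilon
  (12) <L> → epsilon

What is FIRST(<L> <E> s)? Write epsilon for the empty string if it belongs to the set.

{r, s, w}

FIRST(<L>): from <L>→epsilon we get {epsilon}. So FIRST(<L>) = {epsilon}.
FIRST(<D>): from <D>→<L> <D> s we get {r, w}; from <D>→w u <G> we get {w}; from <D>→r v w we get {r}. So FIRST(<D>) = {r, w}.
FIRST(<G>): from <G>→s u s we get {s}; from <G>→r u <G> we get {r}; from <G>→<D> we get {r, w}. So FIRST(<G>) = {r, s, w}.
FIRST(<E>): from <E>→<D> <S> we get {r, w}; from <E>→<D> v w we get {r, w}; from <E>→epsilon we get {epsilon}. So FIRST(<E>) = {epsilon, r, w}.
FIRST(<S>): from <S>→w we get {w}; from <S>→<G> <E> <S> w we get {r, s, w}. So FIRST(<S>) = {r, s, w}.
FIRST(<L> <E> s): take FIRST of each symbol in turn, carrying on past any symbol whose FIRST contains epsilon; result {r, s, w}.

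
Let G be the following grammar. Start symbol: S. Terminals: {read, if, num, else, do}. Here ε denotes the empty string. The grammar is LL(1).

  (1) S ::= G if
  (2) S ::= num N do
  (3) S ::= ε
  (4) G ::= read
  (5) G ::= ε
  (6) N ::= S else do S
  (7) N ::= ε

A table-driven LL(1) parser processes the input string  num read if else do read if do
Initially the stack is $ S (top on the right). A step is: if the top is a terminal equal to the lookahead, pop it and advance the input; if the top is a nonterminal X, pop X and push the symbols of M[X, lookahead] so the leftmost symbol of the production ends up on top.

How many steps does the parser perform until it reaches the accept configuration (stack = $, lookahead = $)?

14

      Stack                   Input                             Action
   1  $ S                     num read if else do read if do $  expand S ::= num N do
   2  $ do N num              num read if else do read if do $  match num
   3  $ do N                  read if else do read if do $      expand N ::= S else do S
   4  $ do S do else S        read if else do read if do $      expand S ::= G if
   5  $ do S do else if G     read if else do read if do $      expand G ::= read
   6  $ do S do else if read  read if else do read if do $      match read
   7  $ do S do else if       if else do read if do $           match if
   8  $ do S do else          else do read if do $              match else
   9  $ do S do               do read if do $                   match do
  10  $ do S                  read if do $                      expand S ::= G if
  11  $ do if G               read if do $                      expand G ::= read
  12  $ do if read            read if do $                      match read
  13  $ do if                 if do $                           match if
  14  $ do                    do $                              match do
Accept reached after 14 steps.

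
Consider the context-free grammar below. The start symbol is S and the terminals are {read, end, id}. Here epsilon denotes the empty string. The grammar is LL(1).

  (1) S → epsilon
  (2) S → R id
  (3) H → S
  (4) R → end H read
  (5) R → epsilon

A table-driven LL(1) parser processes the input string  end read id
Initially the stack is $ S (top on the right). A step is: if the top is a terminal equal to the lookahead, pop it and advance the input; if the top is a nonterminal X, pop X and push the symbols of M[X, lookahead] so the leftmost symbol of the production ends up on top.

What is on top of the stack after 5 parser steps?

read

     Stack            Input          Action
  1  $ S              end read id $  expand S → R id
  2  $ id R           end read id $  expand R → end H read
  3  $ id read H end  end read id $  match end
  4  $ id read H      read id $      expand H → S
  5  $ id read S      read id $      expand S → epsilon
Stack after step 5: $ id read (top = read).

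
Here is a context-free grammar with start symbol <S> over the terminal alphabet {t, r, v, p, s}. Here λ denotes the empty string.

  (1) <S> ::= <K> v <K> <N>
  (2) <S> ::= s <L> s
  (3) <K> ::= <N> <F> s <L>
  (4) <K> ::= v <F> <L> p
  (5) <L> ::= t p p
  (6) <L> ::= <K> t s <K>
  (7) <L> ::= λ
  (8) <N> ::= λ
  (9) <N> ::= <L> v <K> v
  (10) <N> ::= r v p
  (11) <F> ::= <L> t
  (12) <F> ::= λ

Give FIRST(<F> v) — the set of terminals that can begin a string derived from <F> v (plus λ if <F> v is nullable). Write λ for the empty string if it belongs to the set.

FIRST(<S>) = {r, s, t, v}  (via <K> v <K> <N>)
FIRST(<K>) = {r, s, t, v}  (via <N> <F> s <L>)
FIRST(<L>) = {λ, r, s, t, v}  (via <K> t s <K>)
FIRST(<N>) = {λ, r, s, t, v}  (via <L> v <K> v)
FIRST(<F>) = {λ, r, s, t, v}  (via <L> t)
FIRST(<F> v): take FIRST of each symbol in turn, carrying on past any symbol whose FIRST contains λ; result {r, s, t, v}.

{r, s, t, v}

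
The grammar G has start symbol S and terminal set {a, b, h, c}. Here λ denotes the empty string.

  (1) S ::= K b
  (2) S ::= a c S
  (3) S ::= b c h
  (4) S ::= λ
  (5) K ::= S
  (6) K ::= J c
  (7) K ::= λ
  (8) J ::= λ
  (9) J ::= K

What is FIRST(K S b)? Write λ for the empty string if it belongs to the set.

{a, b, c}

FIRST(S): from S::=K b we get {a, b, c}; from S::=a c S we get {a}; from S::=b c h we get {b}; from S::=λ we get {λ}. So FIRST(S) = {λ, a, b, c}.
FIRST(K): from K::=S we get {λ, a, b, c}; from K::=J c we get {a, b, c}; from K::=λ we get {λ}. So FIRST(K) = {λ, a, b, c}.
FIRST(J): from J::=λ we get {λ}; from J::=K we get {λ, a, b, c}. So FIRST(J) = {λ, a, b, c}.
FIRST(K S b): take FIRST of each symbol in turn, carrying on past any symbol whose FIRST contains λ; result {a, b, c}.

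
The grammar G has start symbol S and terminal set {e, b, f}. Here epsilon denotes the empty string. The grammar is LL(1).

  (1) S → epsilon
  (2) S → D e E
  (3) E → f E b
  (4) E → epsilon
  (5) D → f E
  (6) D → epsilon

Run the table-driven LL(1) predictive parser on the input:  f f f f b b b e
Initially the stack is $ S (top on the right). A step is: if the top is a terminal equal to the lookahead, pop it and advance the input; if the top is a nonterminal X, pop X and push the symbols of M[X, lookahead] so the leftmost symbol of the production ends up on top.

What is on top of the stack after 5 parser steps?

     Stack        Input              Action
  1  $ S          f f f f b b b e $  expand S → D e E
  2  $ E e D      f f f f b b b e $  expand D → f E
  3  $ E e E f    f f f f b b b e $  match f
  4  $ E e E      f f f b b b e $    expand E → f E b
  5  $ E e b E f  f f f b b b e $    match f
Stack after step 5: $ E e b E (top = E).

E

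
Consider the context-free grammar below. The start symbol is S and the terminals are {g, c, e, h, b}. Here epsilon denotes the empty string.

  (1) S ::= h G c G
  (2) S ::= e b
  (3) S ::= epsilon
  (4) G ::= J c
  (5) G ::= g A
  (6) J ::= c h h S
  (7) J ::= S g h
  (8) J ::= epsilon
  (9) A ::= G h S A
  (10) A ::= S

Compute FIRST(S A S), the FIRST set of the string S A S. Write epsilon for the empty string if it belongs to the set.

FIRST(S) = {epsilon, e, h}
FIRST(J) = {epsilon, c, e, g, h}  (via S g h)
FIRST(G) = {c, e, g, h}  (via J c)
FIRST(A) = {epsilon, c, e, g, h}  (via G h S A, S)
FIRST(S A S): take FIRST of each symbol in turn, carrying on past any symbol whose FIRST contains epsilon; result {epsilon, c, e, g, h}.

{epsilon, c, e, g, h}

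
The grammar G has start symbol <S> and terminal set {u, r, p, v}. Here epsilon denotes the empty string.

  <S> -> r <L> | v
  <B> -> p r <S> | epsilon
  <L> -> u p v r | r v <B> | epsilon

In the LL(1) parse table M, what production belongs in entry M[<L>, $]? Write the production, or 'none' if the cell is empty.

<L> -> epsilon

FIRST(<S>) = {r, v}
FIRST(<B>) = {epsilon, p}
FIRST(<L>) = {epsilon, r, u}
FOLLOW(<S>) includes $ since <S> is the start symbol.
FOLLOW(<S>): in <B>->p r <S>, the suffix after <S> is empty, so FOLLOW(<S>) ⊇ FOLLOW(<B>) = {$}. Thus FOLLOW(<S>) = {$}.
FOLLOW(<L>): in <S>->r <L>, the suffix after <L> is empty, so FOLLOW(<L>) ⊇ FOLLOW(<S>) = {$}. Thus FOLLOW(<L>) = {$}.
For <L> -> u p v r: FIRST(u p v r) = {u}, so it goes in M[<L>, t] for t ∈ {u}.
For <L> -> r v <B>: FIRST(r v <B>) = {r}, so it goes in M[<L>, t] for t ∈ {r}.
For <L> -> epsilon: FIRST(epsilon) = {epsilon}, so it goes in M[<L>, t] for t ∈ {}; since epsilon ∈ FIRST, also for every t ∈ FOLLOW(<L>) = {$}.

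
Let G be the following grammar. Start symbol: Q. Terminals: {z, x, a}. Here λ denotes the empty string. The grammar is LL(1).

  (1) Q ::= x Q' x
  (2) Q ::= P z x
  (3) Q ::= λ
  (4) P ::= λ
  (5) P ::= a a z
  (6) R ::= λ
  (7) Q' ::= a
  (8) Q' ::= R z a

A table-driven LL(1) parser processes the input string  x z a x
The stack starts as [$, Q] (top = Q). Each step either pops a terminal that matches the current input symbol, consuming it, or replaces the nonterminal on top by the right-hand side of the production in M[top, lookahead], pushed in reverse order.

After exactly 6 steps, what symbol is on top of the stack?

step 1: stack=$ Q  input=x z a x $  — expand Q ::= x Q' x
step 2: stack=$ x Q' x  input=x z a x $  — match x
step 3: stack=$ x Q'  input=z a x $  — expand Q' ::= R z a
step 4: stack=$ x a z R  input=z a x $  — expand R ::= λ
step 5: stack=$ x a z  input=z a x $  — match z
step 6: stack=$ x a  input=a x $  — match a
Stack after step 6: $ x (top = x).

x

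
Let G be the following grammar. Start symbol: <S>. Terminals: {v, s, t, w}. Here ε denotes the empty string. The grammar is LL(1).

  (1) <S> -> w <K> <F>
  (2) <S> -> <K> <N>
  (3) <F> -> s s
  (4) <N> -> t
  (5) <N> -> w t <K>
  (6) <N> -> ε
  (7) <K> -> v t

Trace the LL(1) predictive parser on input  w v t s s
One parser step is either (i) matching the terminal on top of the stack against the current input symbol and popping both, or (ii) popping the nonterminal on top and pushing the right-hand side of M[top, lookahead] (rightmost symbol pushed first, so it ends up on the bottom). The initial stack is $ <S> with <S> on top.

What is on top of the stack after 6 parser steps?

s

     Stack        Input        Action
  1  $ <S>        w v t s s $  expand <S> -> w <K> <F>
  2  $ <F> <K> w  w v t s s $  match w
  3  $ <F> <K>    v t s s $    expand <K> -> v t
  4  $ <F> t v    v t s s $    match v
  5  $ <F> t      t s s $      match t
  6  $ <F>        s s $        expand <F> -> s s
Stack after step 6: $ s s (top = s).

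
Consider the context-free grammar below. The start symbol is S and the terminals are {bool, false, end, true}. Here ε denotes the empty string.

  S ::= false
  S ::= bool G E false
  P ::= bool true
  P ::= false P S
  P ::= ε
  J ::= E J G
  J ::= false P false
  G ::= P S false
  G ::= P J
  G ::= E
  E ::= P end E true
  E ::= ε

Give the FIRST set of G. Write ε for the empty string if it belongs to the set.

FIRST(S) = {bool, false}
FIRST(P) = {ε, bool, false}
FIRST(E) = {ε, bool, end, false}  (via P end E true)
FIRST(J) = {bool, end, false}  (via E J G)
FIRST(G) = {ε, bool, end, false}  (via P S false, P J, E)

{ε, bool, end, false}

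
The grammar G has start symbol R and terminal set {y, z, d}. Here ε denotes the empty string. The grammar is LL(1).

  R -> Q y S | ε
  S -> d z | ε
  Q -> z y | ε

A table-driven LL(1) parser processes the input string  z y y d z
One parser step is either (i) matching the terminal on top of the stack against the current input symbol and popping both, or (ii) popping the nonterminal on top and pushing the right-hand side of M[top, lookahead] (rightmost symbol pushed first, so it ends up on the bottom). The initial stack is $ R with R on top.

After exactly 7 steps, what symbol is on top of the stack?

z

     Stack      Input        Action
  1  $ R        z y y d z $  expand R -> Q y S
  2  $ S y Q    z y y d z $  expand Q -> z y
  3  $ S y y z  z y y d z $  match z
  4  $ S y y    y y d z $    match y
  5  $ S y      y d z $      match y
  6  $ S        d z $        expand S -> d z
  7  $ z d      d z $        match d
Stack after step 7: $ z (top = z).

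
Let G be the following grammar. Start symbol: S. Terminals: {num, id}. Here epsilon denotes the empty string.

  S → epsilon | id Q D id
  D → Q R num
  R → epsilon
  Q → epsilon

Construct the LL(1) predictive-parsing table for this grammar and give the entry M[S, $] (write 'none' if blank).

S → epsilon

FIRST(S): from S→epsilon we get {epsilon}; from S→id Q D id we get {id}. So FIRST(S) = {epsilon, id}.
FIRST(R): from R→epsilon we get {epsilon}. So FIRST(R) = {epsilon}.
FIRST(Q): from Q→epsilon we get {epsilon}. So FIRST(Q) = {epsilon}.
FIRST(D): from D→Q R num we get {num}. So FIRST(D) = {num}.
FOLLOW(S) includes $ since S is the start symbol.
FOLLOW(S): S appears on no right-hand side. Thus FOLLOW(S) = {$}.
For S → epsilon: FIRST(epsilon) = {epsilon}, so it goes in M[S, t] for t ∈ {}; since epsilon ∈ FIRST, also for every t ∈ FOLLOW(S) = {$}.
For S → id Q D id: FIRST(id Q D id) = {id}, so it goes in M[S, t] for t ∈ {id}.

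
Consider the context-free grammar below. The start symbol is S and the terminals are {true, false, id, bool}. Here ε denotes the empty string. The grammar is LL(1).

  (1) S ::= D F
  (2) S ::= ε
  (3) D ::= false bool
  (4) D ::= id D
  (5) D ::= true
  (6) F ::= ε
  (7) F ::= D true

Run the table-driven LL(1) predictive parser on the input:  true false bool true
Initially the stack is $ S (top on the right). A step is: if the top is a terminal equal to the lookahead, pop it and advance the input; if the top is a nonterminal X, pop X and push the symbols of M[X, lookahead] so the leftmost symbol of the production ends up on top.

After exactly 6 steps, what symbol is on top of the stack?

step 1: stack=$ S  input=true false bool true $  — expand S ::= D F
step 2: stack=$ F D  input=true false bool true $  — expand D ::= true
step 3: stack=$ F true  input=true false bool true $  — match true
step 4: stack=$ F  input=false bool true $  — expand F ::= D true
step 5: stack=$ true D  input=false bool true $  — expand D ::= false bool
step 6: stack=$ true bool false  input=false bool true $  — match false
Stack after step 6: $ true bool (top = bool).

bool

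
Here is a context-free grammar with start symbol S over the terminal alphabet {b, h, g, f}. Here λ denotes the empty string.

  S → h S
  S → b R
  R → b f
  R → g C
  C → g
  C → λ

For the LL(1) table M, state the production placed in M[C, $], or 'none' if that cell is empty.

C → λ

FIRST(S): from S→h S we get {h}; from S→b R we get {b}. So FIRST(S) = {b, h}.
FIRST(R): from R→b f we get {b}; from R→g C we get {g}. So FIRST(R) = {b, g}.
FIRST(C): from C→g we get {g}; from C→λ we get {λ}. So FIRST(C) = {λ, g}.
FOLLOW(S) includes $ since S is the start symbol.
FOLLOW(R): in S→b R, the suffix after R is empty, so FOLLOW(R) ⊇ FOLLOW(S) = {$}. Thus FOLLOW(R) = {$}.
FOLLOW(C): in R→g C, the suffix after C is empty, so FOLLOW(C) ⊇ FOLLOW(R) = {$}. Thus FOLLOW(C) = {$}.
For C → g: FIRST(g) = {g}, so it goes in M[C, t] for t ∈ {g}.
For C → λ: FIRST(λ) = {λ}, so it goes in M[C, t] for t ∈ {}; since λ ∈ FIRST, also for every t ∈ FOLLOW(C) = {$}.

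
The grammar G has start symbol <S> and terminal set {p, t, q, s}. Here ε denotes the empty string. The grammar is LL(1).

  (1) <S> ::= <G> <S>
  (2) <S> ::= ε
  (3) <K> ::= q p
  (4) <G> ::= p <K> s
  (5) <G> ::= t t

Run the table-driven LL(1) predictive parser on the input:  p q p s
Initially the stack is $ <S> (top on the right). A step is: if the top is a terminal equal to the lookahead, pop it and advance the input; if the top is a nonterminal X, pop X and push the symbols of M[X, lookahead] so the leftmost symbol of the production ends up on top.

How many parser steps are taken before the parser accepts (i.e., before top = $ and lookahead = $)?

8

step 1: stack=$ <S>  input=p q p s $  — expand <S> ::= <G> <S>
step 2: stack=$ <S> <G>  input=p q p s $  — expand <G> ::= p <K> s
step 3: stack=$ <S> s <K> p  input=p q p s $  — match p
step 4: stack=$ <S> s <K>  input=q p s $  — expand <K> ::= q p
step 5: stack=$ <S> s p q  input=q p s $  — match q
step 6: stack=$ <S> s p  input=p s $  — match p
step 7: stack=$ <S> s  input=s $  — match s
step 8: stack=$ <S>  input=$  — expand <S> ::= ε
Accept reached after 8 steps.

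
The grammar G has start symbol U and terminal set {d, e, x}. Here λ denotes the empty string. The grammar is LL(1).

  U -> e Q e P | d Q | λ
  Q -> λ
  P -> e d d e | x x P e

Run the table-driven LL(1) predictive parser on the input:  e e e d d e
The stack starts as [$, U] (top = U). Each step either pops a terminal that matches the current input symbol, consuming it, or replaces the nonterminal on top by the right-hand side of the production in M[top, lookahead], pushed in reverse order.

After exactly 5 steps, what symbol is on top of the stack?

     Stack      Input          Action
  1  $ U        e e e d d e $  expand U -> e Q e P
  2  $ P e Q e  e e e d d e $  match e
  3  $ P e Q    e e d d e $    expand Q -> λ
  4  $ P e      e e d d e $    match e
  5  $ P        e d d e $      expand P -> e d d e
Stack after step 5: $ e d d e (top = e).

e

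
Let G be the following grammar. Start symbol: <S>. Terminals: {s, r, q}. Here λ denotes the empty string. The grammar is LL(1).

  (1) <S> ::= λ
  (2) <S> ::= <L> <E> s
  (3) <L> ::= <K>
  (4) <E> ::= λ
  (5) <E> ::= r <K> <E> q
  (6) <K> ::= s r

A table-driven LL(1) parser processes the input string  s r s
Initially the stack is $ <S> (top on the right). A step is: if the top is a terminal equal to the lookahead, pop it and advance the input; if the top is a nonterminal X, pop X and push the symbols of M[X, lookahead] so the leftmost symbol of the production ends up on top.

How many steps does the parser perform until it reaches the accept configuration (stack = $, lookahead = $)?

7

     Stack        Input    Action
  1  $ <S>        s r s $  expand <S> ::= <L> <E> s
  2  $ s <E> <L>  s r s $  expand <L> ::= <K>
  3  $ s <E> <K>  s r s $  expand <K> ::= s r
  4  $ s <E> r s  s r s $  match s
  5  $ s <E> r    r s $    match r
  6  $ s <E>      s $      expand <E> ::= λ
  7  $ s          s $      match s
Accept reached after 7 steps.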